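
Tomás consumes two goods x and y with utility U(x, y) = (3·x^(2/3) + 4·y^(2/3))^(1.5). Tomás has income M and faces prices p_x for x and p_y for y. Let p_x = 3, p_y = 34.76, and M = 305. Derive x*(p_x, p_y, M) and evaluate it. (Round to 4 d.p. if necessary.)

MU_x ∝ 3·x^(-1/3), MU_y ∝ 4·y^(-1/3), so MRS = (3/4)·(y/x)^(1/3) = p_x/p_y.
Hence y/x = ((4/3)·p_x/p_y)^(1/(1/3)), i.e. raised to the 3 power.
Substitute y = (y/x)·x into the budget: x* = M/(p_x + p_y·(y/x)).
Numerically y/x = 0.001524, so x* = 305/(3 + 34.76·0.001524) = 99.9028.

x* = 99.9028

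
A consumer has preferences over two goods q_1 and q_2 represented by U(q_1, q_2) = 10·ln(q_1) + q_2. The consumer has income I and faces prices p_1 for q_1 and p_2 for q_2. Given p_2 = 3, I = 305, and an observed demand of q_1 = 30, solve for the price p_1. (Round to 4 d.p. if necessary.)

Set MRS = p_1/p_2: (10/q_1)/1 = p_1/p_2.
So q_1*(p_1,p_2) = 10·p_2/p_1, independent of income; and q_2* = (I − 10·p_2)/p_2.
Set q_1* = 30 in the demand function and solve for p_1: p_1 = 1.

p_1 = 1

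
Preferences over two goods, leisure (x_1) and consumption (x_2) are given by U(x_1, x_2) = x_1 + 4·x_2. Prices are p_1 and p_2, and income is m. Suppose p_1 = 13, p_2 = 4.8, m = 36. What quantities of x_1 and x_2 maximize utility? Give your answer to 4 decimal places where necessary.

x_1* = 0, x_2* = 7.5

Perfect substitutes: compare marginal utility per dollar. 1/p_1 vs 4/p_2 → 0.0769 vs 0.8333.
x_2 gives more utility per dollar, so spend all income on x_2: x_2* = m/p_2, x_1* = 0.
Numerically: x_1* = 0, x_2* = 7.5.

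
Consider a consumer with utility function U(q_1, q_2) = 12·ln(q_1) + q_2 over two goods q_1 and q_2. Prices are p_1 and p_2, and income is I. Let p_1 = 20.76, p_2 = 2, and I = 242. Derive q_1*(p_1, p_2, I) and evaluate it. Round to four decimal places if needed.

q_1* = 1.1561

MU_q_1 = 12/q_1, MU_q_2 = 1. Tangency: 12/q_1 = p_1/p_2.
So q_1*(p_1,p_2) = 12·p_2/p_1, independent of income; and q_2* = (I − 12·p_2)/p_2.
At the given prices: q_1* = 12·2/20.76 = 1.1561.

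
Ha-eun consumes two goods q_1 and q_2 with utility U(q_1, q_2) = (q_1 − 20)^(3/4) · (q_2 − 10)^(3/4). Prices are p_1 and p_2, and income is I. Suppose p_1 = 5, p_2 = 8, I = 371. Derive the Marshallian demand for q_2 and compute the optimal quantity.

q_2* = 21.9375

This is Cobb-Douglas in (q_1−20, q_2−10): tangency gives 0.75·p_2·(q_2−10) = 0.75·p_1·(q_1−20).
Substituting into the budget: q_1* = 20 + 0.5·(I − 20·p_1 − 10·p_2)/p_1, and q_2* = 10 + 0.5·(…)/p_2.
Discretionary income = 371 − 20·5 − 10·8 = 191; q_2* = 10 + 0.5·191/8 = 21.9375.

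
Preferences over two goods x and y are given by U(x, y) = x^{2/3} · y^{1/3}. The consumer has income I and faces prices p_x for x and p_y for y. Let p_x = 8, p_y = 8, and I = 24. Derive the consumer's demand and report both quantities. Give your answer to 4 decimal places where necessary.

x* = 2, y* = 1

Tangency: MRS = 2·y/x = p_x/p_y.
Rearranging, p_y·y = (1/2)·p_x·x. Substituting into the budget gives p_x·x·(1 + (1/2)) = I.
Demand: x*(p_x,p_y,I) = 2/3·I/p_x and y* = 1/3·I/p_y.
At p_x=8, p_y=8, I=24: x* = 2/3·24/8 = 2, y* = 1.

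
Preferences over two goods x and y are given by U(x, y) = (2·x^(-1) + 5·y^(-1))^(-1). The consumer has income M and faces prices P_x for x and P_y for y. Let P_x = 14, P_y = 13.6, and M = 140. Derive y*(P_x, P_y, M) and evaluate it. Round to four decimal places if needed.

MU_x ∝ 2·x^(-2), MU_y ∝ 5·y^(-2), so MRS = (2/5)·(y/x)^(2) = P_x/P_y.
Hence y/x = ((5/2)·P_x/P_y)^(1/(2)), i.e. raised to the 0.5 power.
With the ratio pinned down, the budget gives x* = M/(P_x + P_y·(y/x)) and y* = (y/x)·x*.
Numerically y/x = 1.604222, so x* = 140/(14 + 13.6·1.604222) = 3.9087 and y* = 1.604222·3.9087 = 6.2704.

y* = 6.2704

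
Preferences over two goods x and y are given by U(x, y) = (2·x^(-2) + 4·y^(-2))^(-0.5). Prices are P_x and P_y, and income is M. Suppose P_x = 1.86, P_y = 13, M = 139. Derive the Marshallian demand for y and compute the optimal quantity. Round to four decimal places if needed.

y* = 8.7849

MRS = MU_x/MU_y = (1/2)·(y/x)^(3). Set equal to P_x/P_y.
Hence y/x = (2·P_x/P_y)^(1/(3)), i.e. raised to the 1/3 power.
With the ratio pinned down, the budget gives x* = M/(P_x + P_y·(y/x)) and y* = (y/x)·x*.
Numerically y/x = 0.658971, so x* = 139/(1.86 + 13·0.658971) = 13.3313 and y* = 0.658971·13.3313 = 8.7849.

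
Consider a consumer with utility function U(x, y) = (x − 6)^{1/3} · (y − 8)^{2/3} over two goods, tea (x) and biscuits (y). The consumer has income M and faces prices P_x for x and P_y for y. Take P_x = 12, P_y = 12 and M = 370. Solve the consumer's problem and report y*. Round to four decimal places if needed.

Let x' = x−6, y' = y−8. MRS = (1/2)·y'/x' = P_x/P_y.
After buying the subsistence bundle (6, 8), a share 1/3 of the remaining income goes to x: x* = 6 + 1/3·(M − 6P_x − 8P_y)/P_x.
Discretionary income = 370 − 6·12 − 8·12 = 202; y* = 8 + 2/3·202/12 = 19.2222.

y* = 19.2222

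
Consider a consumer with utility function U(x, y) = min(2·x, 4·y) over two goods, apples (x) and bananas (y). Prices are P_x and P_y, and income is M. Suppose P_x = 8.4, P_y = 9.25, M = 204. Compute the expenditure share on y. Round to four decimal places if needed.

Demand: x*(P_x,P_y,M) = 4·M/(4·P_x + 2·P_y), y* = 2·M/(4·P_x + 2·P_y).
Here 4·8.4 + 2·9.25 = 52.1, giving x* = 15.6622 and y* = 7.8311.
Expenditure on y: 9.25·7.8311 = 72.4376; share = 0.3551.

share on y = 0.3551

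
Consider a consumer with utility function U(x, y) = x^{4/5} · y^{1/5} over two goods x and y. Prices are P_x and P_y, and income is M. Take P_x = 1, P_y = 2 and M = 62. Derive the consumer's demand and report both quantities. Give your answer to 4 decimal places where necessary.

The MRS is 4·y/x. Set MRS = P_x/P_y.
Rearranging, P_y·y = (1/4)·P_x·x. Substituting into the budget gives P_x·x·(1 + (1/4)) = M.
Demand: x*(P_x,P_y,M) = 0.8·M/P_x and y* = 0.2·M/P_y.
At P_x=1, P_y=2, M=62: x* = 0.8·62/1 = 49.6, y* = 6.2.

x* = 49.6, y* = 6.2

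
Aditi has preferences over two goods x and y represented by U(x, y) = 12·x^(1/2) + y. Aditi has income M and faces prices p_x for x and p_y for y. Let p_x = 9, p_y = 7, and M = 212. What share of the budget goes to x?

share on x = 0.9245

Utility is quasi-linear in y; the FOC for x is 6/√x = p_x/p_y.
Thus x* = (6·p_y/p_x)² — independent of M — with the rest of income spent on y.
Plugging in: x* = (6·7/9)² = 21.7778, y* = 2.2857.
Expenditure on x: 9·21.7778 = 196; share = 0.9245.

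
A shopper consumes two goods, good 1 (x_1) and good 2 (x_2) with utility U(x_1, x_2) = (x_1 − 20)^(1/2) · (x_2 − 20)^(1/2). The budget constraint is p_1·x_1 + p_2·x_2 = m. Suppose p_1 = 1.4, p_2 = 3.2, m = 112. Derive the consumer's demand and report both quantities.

MRS = (x_2−20)/(x_1−20). Tangency with p_1/p_2 gives x_2−20 = (p_1/p_2)·(x_1−20).
Substituting into the budget: x_1* = 20 + 0.5·(m − 20·p_1 − 20·p_2)/p_1, and x_2* = 20 + 0.5·(…)/p_2.
Discretionary income = 112 − 20·1.4 − 20·3.2 = 20; x_1* = 20 + 0.5·20/1.4 = 27.1429; x_2* = 20 + 0.5·20/3.2 = 23.125.

x_1* = 27.1429, x_2* = 23.125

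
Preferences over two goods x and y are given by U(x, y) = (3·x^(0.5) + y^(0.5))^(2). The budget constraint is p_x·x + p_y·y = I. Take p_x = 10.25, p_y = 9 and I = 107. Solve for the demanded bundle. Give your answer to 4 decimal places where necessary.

MRS = MU_x/MU_y = 3·(y/x)^(0.5). Set equal to p_x/p_y.
Hence y/x = ((1/3)·p_x/p_y)^(1/(0.5)), i.e. raised to the 2 power.
With the ratio pinned down, the budget gives x* = I/(p_x + p_y·(y/x)) and y* = (y/x)·x*.
Numerically y/x = 0.144119, so x* = 107/(10.25 + 9·0.144119) = 9.2664 and y* = 0.144119·9.2664 = 1.3355.

x* = 9.2664, y* = 1.3355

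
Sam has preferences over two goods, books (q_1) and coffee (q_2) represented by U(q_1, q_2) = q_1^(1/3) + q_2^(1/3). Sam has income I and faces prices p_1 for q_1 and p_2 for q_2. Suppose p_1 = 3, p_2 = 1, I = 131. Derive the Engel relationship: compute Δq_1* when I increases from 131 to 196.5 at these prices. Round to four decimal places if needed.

Δq_1* = 7.9916

MRS = MU_q_1/MU_q_2 = (q_2/q_1)^(2/3). Set equal to p_1/p_2.
Solve for the ratio: q_2/q_1 = [p_1/p_2]^(1.5).
With the ratio pinned down, the budget gives q_1* = I/(p_1 + p_2·(q_2/q_1)) and q_2* = (q_2/q_1)·q_1*.
Numerically q_2/q_1 = 5.196152, so q_1* = 131/(3 + 1·5.196152) = 15.9831.
At I' = 196.5: q_1* = 23.9747. Change: 23.9747 − 15.9831 = 7.9916.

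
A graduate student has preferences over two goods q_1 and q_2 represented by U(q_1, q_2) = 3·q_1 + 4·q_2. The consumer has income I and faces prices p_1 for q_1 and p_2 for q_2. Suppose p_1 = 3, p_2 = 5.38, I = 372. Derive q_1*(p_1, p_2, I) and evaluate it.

q_1* = 124

Perfect substitutes: compare marginal utility per dollar. 3/p_1 vs 4/p_2 → 1 vs 0.7435.
q_1 gives more utility per dollar, so spend all income on q_1: q_1* = I/p_1, q_2* = 0.
Numerically: q_1* = 124, q_2* = 0.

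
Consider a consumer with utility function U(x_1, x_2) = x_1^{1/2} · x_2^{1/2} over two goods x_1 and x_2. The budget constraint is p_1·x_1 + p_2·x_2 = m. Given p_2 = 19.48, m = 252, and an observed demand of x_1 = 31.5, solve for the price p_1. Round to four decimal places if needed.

p_1 = 4

The MRS is x_2/x_1. Set MRS = p_1/p_2.
So 0.5·p_2·x_2 = 0.5·p_1·x_1; combined with the budget, a share 0.5 of income goes to x_1.
Demand: x_1*(p_1,p_2,m) = 0.5·m/p_1 and x_2* = 0.5·m/p_2.
Set x_1* = 31.5 in the demand function and solve for p_1: p_1 = 4.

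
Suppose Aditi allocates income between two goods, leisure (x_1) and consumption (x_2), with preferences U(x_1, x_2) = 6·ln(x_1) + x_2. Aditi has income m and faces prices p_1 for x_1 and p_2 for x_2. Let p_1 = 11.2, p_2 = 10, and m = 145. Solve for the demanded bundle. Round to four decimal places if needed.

x_1* = 5.3571, x_2* = 8.5

MU_x_1 = 6/x_1, MU_x_2 = 1. Tangency: 6/x_1 = p_1/p_2.
So x_1*(p_1,p_2) = 6·p_2/p_1, independent of income; and x_2* = (m − 6·p_2)/p_2.
At the given prices: x_1* = 6·10/11.2 = 5.3571, and x_2* = 8.5.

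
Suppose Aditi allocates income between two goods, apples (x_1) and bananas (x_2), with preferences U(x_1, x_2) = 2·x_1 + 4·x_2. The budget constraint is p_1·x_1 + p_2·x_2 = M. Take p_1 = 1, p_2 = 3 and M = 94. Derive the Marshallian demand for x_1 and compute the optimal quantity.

x_1* = 94

Perfect substitutes: compare marginal utility per dollar. 2/p_1 vs 4/p_2 → 2 vs 1.3333.
x_1 gives more utility per dollar, so spend all income on x_1: x_1* = M/p_1, x_2* = 0.
Numerically: x_1* = 94, x_2* = 0.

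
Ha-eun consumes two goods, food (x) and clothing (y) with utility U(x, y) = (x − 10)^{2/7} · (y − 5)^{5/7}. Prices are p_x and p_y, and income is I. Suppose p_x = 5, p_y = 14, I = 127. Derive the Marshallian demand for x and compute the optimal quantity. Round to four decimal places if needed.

MRS = (2/5)·(y−5)/(x−10). Tangency with p_x/p_y gives y−5 = (5/2)·(p_x/p_y)·(x−10).
Substituting into the budget: x* = 10 + 2/7·(I − 10·p_x − 5·p_y)/p_x, and y* = 5 + 5/7·(…)/p_y.
Discretionary income = 127 − 10·5 − 5·14 = 7; x* = 10 + 2/7·7/5 = 10.4.

x* = 10.4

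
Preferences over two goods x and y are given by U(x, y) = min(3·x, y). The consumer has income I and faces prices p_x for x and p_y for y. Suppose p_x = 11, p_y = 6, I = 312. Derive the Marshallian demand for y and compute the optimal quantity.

y* = 32.2759

With perfect complements, no substitution: consume in ratio x:y = 1:3.
Budget: p_x·x + p_y·3·x = I, so (p_x + 3·p_y)·x = I.
Demand: x*(p_x,p_y,I) = I/(p_x + 3·p_y), y* = 3·I/(p_x + 3·p_y).
Here 11 + 3·6 = 29, giving y* = 32.2759.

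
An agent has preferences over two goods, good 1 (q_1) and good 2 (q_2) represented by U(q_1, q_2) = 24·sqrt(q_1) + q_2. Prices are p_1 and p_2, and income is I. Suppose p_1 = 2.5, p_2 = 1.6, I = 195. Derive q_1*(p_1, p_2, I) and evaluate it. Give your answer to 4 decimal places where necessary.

q_1* = 58.9824

Set MRS = p_1/p_2: 12·q_1^(−1/2) = p_1/p_2.
Thus q_1* = (12·p_2/p_1)² — independent of I — with the rest of income spent on q_2.
Plugging in: q_1* = (12·1.6/2.5)² = 58.9824.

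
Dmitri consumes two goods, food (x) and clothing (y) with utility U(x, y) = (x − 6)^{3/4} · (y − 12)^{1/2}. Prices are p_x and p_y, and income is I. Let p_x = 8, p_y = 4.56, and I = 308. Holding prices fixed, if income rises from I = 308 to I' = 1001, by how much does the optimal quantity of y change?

Δy* = 60.7895

This is Cobb-Douglas in (x−6, y−12): tangency gives 0.75·p_y·(y−12) = 0.5·p_x·(x−6).
After buying the subsistence bundle (6, 12), a share 0.6 of the remaining income goes to x: x* = 6 + 0.6·(I − 6p_x − 12p_y)/p_x.
Discretionary income = 308 − 6·8 − 12·4.56 = 205.28; y* = 12 + 0.4·205.28/4.56 = 30.007.
At I' = 1001: y* = 90.7965. Change: 90.7965 − 30.007 = 60.7895.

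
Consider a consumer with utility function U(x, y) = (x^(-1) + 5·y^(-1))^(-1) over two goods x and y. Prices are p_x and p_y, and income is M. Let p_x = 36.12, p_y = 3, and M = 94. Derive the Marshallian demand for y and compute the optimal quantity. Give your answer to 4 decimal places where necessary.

MRS = MU_x/MU_y = (1/5)·(y/x)^(2). Set equal to p_x/p_y.
Solve for the ratio: y/x = [5·p_x/p_y]^(0.5).
With the ratio pinned down, the budget gives x* = M/(p_x + p_y·(y/x)) and y* = (y/x)·x*.
Numerically y/x = 7.758866, so x* = 94/(36.12 + 3·7.758866) = 1.5826 and y* = 7.758866·1.5826 = 12.279.

y* = 12.279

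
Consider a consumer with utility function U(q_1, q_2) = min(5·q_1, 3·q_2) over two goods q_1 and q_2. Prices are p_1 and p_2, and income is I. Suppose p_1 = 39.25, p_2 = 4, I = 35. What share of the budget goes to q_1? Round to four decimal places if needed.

share on q_1 = 0.8548

With perfect complements, no substitution: consume in ratio q_1:q_2 = 3:5.
Budget: p_1·q_1 + p_2·(5/3)·q_1 = I, so (3·p_1 + 5·p_2)·q_1 = 3·I.
Demand: q_1*(p_1,p_2,I) = 3·I/(3·p_1 + 5·p_2), q_2* = 5·I/(3·p_1 + 5·p_2).
Here 3·39.25 + 5·4 = 137.75, giving q_1* = 0.7623 and q_2* = 1.2704.
Expenditure on q_1: 39.25·0.7623 = 29.9183; share = 0.8548.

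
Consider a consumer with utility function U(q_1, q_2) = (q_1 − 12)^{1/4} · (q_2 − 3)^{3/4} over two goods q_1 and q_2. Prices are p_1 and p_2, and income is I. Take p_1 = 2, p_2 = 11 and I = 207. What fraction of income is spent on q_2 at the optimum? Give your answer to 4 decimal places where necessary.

share on q_2 = 0.7029

This is Cobb-Douglas in (q_1−12, q_2−3): tangency gives 0.25·p_2·(q_2−3) = 0.75·p_1·(q_1−12).
After buying the subsistence bundle (12, 3), a share 0.25 of the remaining income goes to q_1: q_1* = 12 + 0.25·(I − 12p_1 − 3p_2)/p_1.
Discretionary income = 207 − 12·2 − 3·11 = 150; q_1* = 12 + 0.25·150/2 = 30.75; q_2* = 3 + 0.75·150/11 = 13.2273.
Expenditure on q_2: 11·13.2273 = 145.5; share = 0.7029.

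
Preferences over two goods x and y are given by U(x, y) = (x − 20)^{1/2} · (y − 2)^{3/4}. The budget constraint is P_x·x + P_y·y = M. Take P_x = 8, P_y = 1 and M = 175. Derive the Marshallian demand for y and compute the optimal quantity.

MRS = (2/3)·(y−2)/(x−20). Tangency with P_x/P_y gives y−2 = (3/2)·(P_x/P_y)·(x−20).
Substituting into the budget: x* = 20 + 0.4·(M − 20·P_x − 2·P_y)/P_x, and y* = 2 + 0.6·(…)/P_y.
Discretionary income = 175 − 20·8 − 2·1 = 13; y* = 2 + 0.6·13/1 = 9.8.

y* = 9.8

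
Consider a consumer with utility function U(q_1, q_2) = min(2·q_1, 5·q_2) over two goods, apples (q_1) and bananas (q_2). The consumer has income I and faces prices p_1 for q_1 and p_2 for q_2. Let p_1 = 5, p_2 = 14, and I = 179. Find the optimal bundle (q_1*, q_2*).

q_1* = 16.8868, q_2* = 6.7547

Demand: q_1*(p_1,p_2,I) = 5·I/(5·p_1 + 2·p_2), q_2* = 2·I/(5·p_1 + 2·p_2).
Here 5·5 + 2·14 = 53, giving q_1* = 16.8868 and q_2* = 6.7547.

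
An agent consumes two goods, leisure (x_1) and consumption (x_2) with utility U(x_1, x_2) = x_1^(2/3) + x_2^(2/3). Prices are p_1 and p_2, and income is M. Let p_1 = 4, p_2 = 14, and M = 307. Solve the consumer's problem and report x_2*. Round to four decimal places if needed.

MU_x_1 ∝ x_1^(-1/3), MU_x_2 ∝ x_2^(-1/3), so MRS = (x_2/x_1)^(1/3) = p_1/p_2.
Hence x_2/x_1 = (p_1/p_2)^(1/(1/3)), i.e. raised to the 3 power.
Substitute x_2 = (x_2/x_1)·x_1 into the budget: x_1* = M/(p_1 + p_2·(x_2/x_1)).
Numerically x_2/x_1 = 0.023324, so x_1* = 307/(4 + 14·0.023324) = 70.9575 and x_2* = 0.023324·70.9575 = 1.655.

x_2* = 1.655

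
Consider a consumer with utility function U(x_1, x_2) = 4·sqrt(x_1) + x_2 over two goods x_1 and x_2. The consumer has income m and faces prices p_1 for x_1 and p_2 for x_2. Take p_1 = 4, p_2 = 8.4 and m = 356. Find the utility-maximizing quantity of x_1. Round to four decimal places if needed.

MU_x_1 = 2/√x_1, MU_x_2 = 1. Tangency: 2/√x_1 = p_1/p_2.
Thus x_1* = (2·p_2/p_1)² — independent of m — with the rest of income spent on x_2.
Plugging in: x_1* = (2·8.4/4)² = 17.64.

x_1* = 17.64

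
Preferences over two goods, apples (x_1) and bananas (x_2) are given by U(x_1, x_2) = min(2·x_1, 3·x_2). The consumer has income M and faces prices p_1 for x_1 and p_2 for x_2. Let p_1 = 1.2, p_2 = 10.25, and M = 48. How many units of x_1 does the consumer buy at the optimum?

With perfect complements, no substitution: consume in ratio x_1:x_2 = 3:2.
Budget: p_1·x_1 + p_2·(2/3)·x_1 = M, so (3·p_1 + 2·p_2)·x_1 = 3·M.
Demand: x_1*(p_1,p_2,M) = 3·M/(3·p_1 + 2·p_2), x_2* = 2·M/(3·p_1 + 2·p_2).
Here 3·1.2 + 2·10.25 = 24.1, giving x_1* = 5.9751.

x_1* = 5.9751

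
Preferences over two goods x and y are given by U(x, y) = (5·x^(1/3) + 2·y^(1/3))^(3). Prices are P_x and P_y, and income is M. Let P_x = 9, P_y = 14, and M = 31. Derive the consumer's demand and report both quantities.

x* = 2.8636, y* = 0.3734

MRS = MU_x/MU_y = (5/2)·(y/x)^(2/3). Set equal to P_x/P_y.
Solve for the ratio: y/x = [(2/5)·P_x/P_y]^(1.5).
Substitute y = (y/x)·x into the budget: x* = M/(P_x + P_y·(y/x)).
Numerically y/x = 0.130395, so x* = 31/(9 + 14·0.130395) = 2.8636 and y* = 0.130395·2.8636 = 0.3734.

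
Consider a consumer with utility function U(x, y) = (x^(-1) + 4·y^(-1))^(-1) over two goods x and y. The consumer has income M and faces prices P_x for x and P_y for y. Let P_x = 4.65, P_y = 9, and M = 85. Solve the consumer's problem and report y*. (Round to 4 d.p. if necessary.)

From the CES first-order condition, (1/4)·(y/x)^(2) = P_x/P_y.
Hence y/x = (4·P_x/P_y)^(1/(2)), i.e. raised to the 0.5 power.
With the ratio pinned down, the budget gives x* = M/(P_x + P_y·(y/x)) and y* = (y/x)·x*.
Numerically y/x = 1.437591, so x* = 85/(4.65 + 9·1.437591) = 4.8328 and y* = 1.437591·4.8328 = 6.9475.

y* = 6.9475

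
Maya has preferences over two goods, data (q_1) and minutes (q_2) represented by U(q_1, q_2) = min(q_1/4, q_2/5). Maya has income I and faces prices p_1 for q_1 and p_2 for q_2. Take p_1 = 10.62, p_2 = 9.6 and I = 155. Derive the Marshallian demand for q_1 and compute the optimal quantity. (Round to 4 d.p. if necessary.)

q_1* = 6.8523

Leontief preferences: the optimum is at the kink where q_1/4 = q_2/5, i.e. q_2 = (5/4)·q_1.
Budget: p_1·q_1 + p_2·(5/4)·q_1 = I, so (4·p_1 + 5·p_2)·q_1 = 4·I.
Demand: q_1*(p_1,p_2,I) = 4·I/(4·p_1 + 5·p_2), q_2* = 5·I/(4·p_1 + 5·p_2).
Here 4·10.62 + 5·9.6 = 90.48, giving q_1* = 6.8523.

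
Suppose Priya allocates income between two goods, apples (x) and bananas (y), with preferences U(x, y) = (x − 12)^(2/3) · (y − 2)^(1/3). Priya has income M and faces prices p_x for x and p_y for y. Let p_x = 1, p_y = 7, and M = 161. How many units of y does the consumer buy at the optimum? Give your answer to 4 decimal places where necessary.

y* = 8.4286

MRS = 2·(y−2)/(x−12). Tangency with p_x/p_y gives y−2 = (1/2)·(p_x/p_y)·(x−12).
Substituting into the budget: x* = 12 + 2/3·(M − 12·p_x − 2·p_y)/p_x, and y* = 2 + 1/3·(…)/p_y.
Discretionary income = 161 − 12·1 − 2·7 = 135; y* = 2 + 1/3·135/7 = 8.4286.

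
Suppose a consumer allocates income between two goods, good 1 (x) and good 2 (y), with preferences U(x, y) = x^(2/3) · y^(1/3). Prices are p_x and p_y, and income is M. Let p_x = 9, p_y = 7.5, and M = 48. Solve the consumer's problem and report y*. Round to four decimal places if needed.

MU_x/MU_y = (2/3·y)/(1/3·x); tangency sets this equal to p_x/p_y.
So 2/3·p_y·y = 1/3·p_x·x; combined with the budget, a share 2/3 of income goes to x.
Demand: x*(p_x,p_y,M) = 2/3·M/p_x and y* = 1/3·M/p_y.
At p_x=9, p_y=7.5, M=48: y* = 1/3·48/7.5 = 2.1333.

y* = 2.1333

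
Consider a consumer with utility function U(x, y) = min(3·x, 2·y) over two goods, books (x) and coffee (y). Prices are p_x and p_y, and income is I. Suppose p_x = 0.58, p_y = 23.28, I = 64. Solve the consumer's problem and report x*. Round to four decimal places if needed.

Leontief preferences: the optimum is at the kink where x/2 = y/3, i.e. y = (3/2)·x.
Budget: p_x·x + p_y·(3/2)·x = I, so (2·p_x + 3·p_y)·x = 2·I.
Demand: x*(p_x,p_y,I) = 2·I/(2·p_x + 3·p_y), y* = 3·I/(2·p_x + 3·p_y).
Here 2·0.58 + 3·23.28 = 71, giving x* = 1.8028.

x* = 1.8028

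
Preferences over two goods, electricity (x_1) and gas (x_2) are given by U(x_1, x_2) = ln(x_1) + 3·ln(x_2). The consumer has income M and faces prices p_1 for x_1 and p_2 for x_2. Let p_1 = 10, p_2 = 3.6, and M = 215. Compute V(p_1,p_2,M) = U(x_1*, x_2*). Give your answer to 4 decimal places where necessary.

Tangency: MRS = (1/3)·x_2/x_1 = p_1/p_2.
So p_2·x_2 = 3·p_1·x_1; combined with the budget, a share 0.25 of income goes to x_1.
Demand: x_1*(p_1,p_2,M) = 0.25·M/p_1 and x_2* = 0.75·M/p_2.
At p_1=10, p_2=3.6, M=215: x_1* = 0.25·215/10 = 5.375, x_2* = 44.7917.
Utility at the optimum: U(5.375, 44.7917) = 13.0878.

V = 13.0878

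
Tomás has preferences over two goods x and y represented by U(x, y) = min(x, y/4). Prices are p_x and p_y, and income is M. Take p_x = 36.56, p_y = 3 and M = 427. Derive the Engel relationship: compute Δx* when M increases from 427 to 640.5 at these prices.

Δx* = 4.3966

Leontief preferences: the optimum is at the kink where x/1 = y/4, i.e. y = 4·x.
Budget: p_x·x + p_y·4·x = M, so (p_x + 4·p_y)·x = M.
Demand: x*(p_x,p_y,M) = M/(p_x + 4·p_y), y* = 4·M/(p_x + 4·p_y).
Here 36.56 + 4·3 = 48.56, giving x* = 8.7932.
At M' = 640.5: x* = 13.1899. Change: 13.1899 − 8.7932 = 4.3966.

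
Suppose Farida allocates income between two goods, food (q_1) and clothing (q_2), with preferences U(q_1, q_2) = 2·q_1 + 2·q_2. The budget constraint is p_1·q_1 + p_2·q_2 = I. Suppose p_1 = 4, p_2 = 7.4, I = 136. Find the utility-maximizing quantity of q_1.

q_1* = 34

q_1 gives more utility per dollar, so spend all income on q_1: q_1* = I/p_1, q_2* = 0.
Numerically: q_1* = 34, q_2* = 0.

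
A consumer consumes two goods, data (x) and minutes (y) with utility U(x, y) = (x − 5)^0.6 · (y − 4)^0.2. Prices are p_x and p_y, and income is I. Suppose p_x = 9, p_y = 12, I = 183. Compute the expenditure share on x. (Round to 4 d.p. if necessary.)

share on x = 0.6148

Let x' = x−5, y' = y−4. MRS = 3·y'/x' = p_x/p_y.
After buying the subsistence bundle (5, 4), a share 0.75 of the remaining income goes to x: x* = 5 + 0.75·(I − 5p_x − 4p_y)/p_x.
Discretionary income = 183 − 5·9 − 4·12 = 90; x* = 5 + 0.75·90/9 = 12.5; y* = 4 + 0.25·90/12 = 5.875.
Expenditure on x: 9·12.5 = 112.5; share = 0.6148.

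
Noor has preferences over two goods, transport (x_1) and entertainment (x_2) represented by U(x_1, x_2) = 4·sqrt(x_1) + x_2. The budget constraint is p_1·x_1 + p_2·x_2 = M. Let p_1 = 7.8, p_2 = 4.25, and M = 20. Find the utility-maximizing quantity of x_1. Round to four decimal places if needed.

MU_x_1 = 2/√x_1, MU_x_2 = 1. Tangency: 2/√x_1 = p_1/p_2.
Thus x_1* = (2·p_2/p_1)² — independent of M — with the rest of income spent on x_2.
Plugging in: x_1* = (2·4.25/7.8)² = 1.1875.

x_1* = 1.1875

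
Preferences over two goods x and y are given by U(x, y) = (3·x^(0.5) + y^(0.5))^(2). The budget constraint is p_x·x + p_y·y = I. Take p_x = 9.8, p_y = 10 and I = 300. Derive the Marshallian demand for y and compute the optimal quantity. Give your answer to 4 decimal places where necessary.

MRS = MU_x/MU_y = 3·(y/x)^(0.5). Set equal to p_x/p_y.
Hence y/x = ((1/3)·p_x/p_y)^(1/(0.5)), i.e. raised to the 2 power.
With the ratio pinned down, the budget gives x* = I/(p_x + p_y·(y/x)) and y* = (y/x)·x*.
Numerically y/x = 0.106711, so x* = 300/(9.8 + 10·0.106711) = 27.6062 and y* = 0.106711·27.6062 = 2.9459.

y* = 2.9459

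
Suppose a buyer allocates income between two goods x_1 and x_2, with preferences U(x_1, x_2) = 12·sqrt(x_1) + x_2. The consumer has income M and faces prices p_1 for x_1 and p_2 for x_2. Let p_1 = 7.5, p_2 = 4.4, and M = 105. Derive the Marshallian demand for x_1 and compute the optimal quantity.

x_1* = 12.3904

Set MRS = p_1/p_2: 6·x_1^(−1/2) = p_1/p_2.
Solve: √x_1 = 6·p_2/p_1, so x_1*(p_1,p_2) = (6·p_2/p_1)², and x_2* = (M − p_1·x_1*)/p_2.
Plugging in: x_1* = (6·4.4/7.5)² = 12.3904.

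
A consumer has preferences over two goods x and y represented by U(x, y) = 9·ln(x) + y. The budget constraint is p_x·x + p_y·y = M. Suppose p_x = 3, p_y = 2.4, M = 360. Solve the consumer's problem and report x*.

x* = 7.2

So x*(p_x,p_y) = 9·p_y/p_x, independent of income; and y* = (M − 9·p_y)/p_y.
At the given prices: x* = 9·2.4/3 = 7.2.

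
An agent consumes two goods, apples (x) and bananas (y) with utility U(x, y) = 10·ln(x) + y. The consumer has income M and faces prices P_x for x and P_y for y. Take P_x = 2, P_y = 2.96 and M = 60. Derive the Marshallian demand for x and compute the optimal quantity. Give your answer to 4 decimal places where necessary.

x* = 14.8

MU_x = 10/x, MU_y = 1. Tangency: 10/x = P_x/P_y.
So x*(P_x,P_y) = 10·P_y/P_x, independent of income; and y* = (M − 10·P_y)/P_y.
At the given prices: x* = 10·2.96/2 = 14.8.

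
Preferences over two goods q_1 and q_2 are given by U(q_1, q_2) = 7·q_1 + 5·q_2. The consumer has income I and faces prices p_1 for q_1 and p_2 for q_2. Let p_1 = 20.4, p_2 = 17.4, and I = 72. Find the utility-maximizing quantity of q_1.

q_1* = 3.5294

q_1 gives more utility per dollar, so spend all income on q_1: q_1* = I/p_1, q_2* = 0.
Numerically: q_1* = 3.5294, q_2* = 0.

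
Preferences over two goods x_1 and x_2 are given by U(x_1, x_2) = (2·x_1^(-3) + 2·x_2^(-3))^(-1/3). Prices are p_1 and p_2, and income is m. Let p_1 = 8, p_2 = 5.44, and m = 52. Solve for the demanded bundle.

x_1* = 3.7168, x_2* = 4.093

MU_x_1 ∝ 2·x_1^(-4), MU_x_2 ∝ 2·x_2^(-4), so MRS = (x_2/x_1)^(4) = p_1/p_2.
Hence x_2/x_1 = (p_1/p_2)^(1/(4)), i.e. raised to the 0.25 power.
With the ratio pinned down, the budget gives x_1* = m/(p_1 + p_2·(x_2/x_1)) and x_2* = (x_2/x_1)·x_1*.
Numerically x_2/x_1 = 1.101217, so x_1* = 52/(8 + 5.44·1.101217) = 3.7168 and x_2* = 1.101217·3.7168 = 4.093.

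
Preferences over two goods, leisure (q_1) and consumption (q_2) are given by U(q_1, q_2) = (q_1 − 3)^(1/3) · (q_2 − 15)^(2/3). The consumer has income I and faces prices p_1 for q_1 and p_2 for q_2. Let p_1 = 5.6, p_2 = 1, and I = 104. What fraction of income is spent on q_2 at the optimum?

share on q_2 = 0.6071

After buying the subsistence bundle (3, 15), a share 1/3 of the remaining income goes to q_1: q_1* = 3 + 1/3·(I − 3p_1 − 15p_2)/p_1.
Discretionary income = 104 − 3·5.6 − 15·1 = 72.2; q_1* = 3 + 1/3·72.2/5.6 = 7.2976; q_2* = 15 + 2/3·72.2/1 = 63.1333.
Expenditure on q_2: 1·63.1333 = 63.1333; share = 0.6071.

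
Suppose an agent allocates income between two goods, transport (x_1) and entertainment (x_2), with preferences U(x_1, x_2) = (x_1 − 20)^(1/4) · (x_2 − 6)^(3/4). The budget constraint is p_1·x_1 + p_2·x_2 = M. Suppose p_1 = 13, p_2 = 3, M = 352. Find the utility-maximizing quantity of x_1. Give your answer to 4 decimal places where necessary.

x_1* = 21.4231

This is Cobb-Douglas in (x_1−20, x_2−6): tangency gives 0.25·p_2·(x_2−6) = 0.75·p_1·(x_1−20).
After buying the subsistence bundle (20, 6), a share 0.25 of the remaining income goes to x_1: x_1* = 20 + 0.25·(M − 20p_1 − 6p_2)/p_1.
Discretionary income = 352 − 20·13 − 6·3 = 74; x_1* = 20 + 0.25·74/13 = 21.4231.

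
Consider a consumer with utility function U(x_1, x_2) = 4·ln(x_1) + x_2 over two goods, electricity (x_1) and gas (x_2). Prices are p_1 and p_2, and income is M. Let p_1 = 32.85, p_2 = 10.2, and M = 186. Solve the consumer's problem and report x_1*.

x_1* = 1.242

MU_x_1 = 4/x_1, MU_x_2 = 1. Tangency: 4/x_1 = p_1/p_2.
So x_1*(p_1,p_2) = 4·p_2/p_1, independent of income; and x_2* = (M − 4·p_2)/p_2.
At the given prices: x_1* = 4·10.2/32.85 = 1.242.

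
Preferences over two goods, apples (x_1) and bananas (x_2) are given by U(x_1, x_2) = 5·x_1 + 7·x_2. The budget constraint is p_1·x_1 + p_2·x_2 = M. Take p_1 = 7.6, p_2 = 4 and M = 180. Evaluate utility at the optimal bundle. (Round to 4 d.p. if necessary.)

V = 315

x_2 gives more utility per dollar, so spend all income on x_2: x_2* = M/p_2, x_1* = 0.
Numerically: x_1* = 0, x_2* = 45.
Utility at the optimum: U(0, 45) = 315.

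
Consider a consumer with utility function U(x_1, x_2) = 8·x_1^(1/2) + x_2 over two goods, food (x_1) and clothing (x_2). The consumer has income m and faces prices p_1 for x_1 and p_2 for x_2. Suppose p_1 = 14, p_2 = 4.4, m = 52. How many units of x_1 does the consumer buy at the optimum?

Set MRS = p_1/p_2: 4·x_1^(−1/2) = p_1/p_2.
Thus x_1* = (4·p_2/p_1)² — independent of m — with the rest of income spent on x_2.
Plugging in: x_1* = (4·4.4/14)² = 1.5804.

x_1* = 1.5804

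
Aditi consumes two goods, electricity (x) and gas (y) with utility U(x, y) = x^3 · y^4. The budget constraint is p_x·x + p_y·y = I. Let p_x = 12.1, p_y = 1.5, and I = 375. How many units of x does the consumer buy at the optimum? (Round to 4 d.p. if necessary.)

x* = 13.2822

Demand: x*(p_x,p_y,I) = 3/7·I/p_x and y* = 4/7·I/p_y.
At p_x=12.1, p_y=1.5, I=375: x* = 3/7·375/12.1 = 13.2822.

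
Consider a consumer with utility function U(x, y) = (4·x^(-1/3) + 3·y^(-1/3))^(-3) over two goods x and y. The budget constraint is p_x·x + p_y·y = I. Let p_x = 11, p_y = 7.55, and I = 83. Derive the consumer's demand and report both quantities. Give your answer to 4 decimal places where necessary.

x* = 4.3526, y* = 4.6519

MU_x ∝ 4·x^(-4/3), MU_y ∝ 3·y^(-4/3), so MRS = (4/3)·(y/x)^(4/3) = p_x/p_y.
Solve for the ratio: y/x = [(3/4)·p_x/p_y]^(0.75).
With the ratio pinned down, the budget gives x* = I/(p_x + p_y·(y/x)) and y* = (y/x)·x*.
Numerically y/x = 1.06876, so x* = 83/(11 + 7.55·1.06876) = 4.3526 and y* = 1.06876·4.3526 = 4.6519.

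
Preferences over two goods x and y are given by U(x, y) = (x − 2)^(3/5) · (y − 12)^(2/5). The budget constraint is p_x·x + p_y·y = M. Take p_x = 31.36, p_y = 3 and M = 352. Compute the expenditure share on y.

share on y = 0.3901

Let x' = x−2, y' = y−12. MRS = (3/2)·y'/x' = p_x/p_y.
After buying the subsistence bundle (2, 12), a share 0.6 of the remaining income goes to x: x* = 2 + 0.6·(M − 2p_x − 12p_y)/p_x.
Discretionary income = 352 − 2·31.36 − 12·3 = 253.28; x* = 2 + 0.6·253.28/31.36 = 6.8459; y* = 12 + 0.4·253.28/3 = 45.7707.
Expenditure on y: 3·45.7707 = 137.312; share = 0.3901.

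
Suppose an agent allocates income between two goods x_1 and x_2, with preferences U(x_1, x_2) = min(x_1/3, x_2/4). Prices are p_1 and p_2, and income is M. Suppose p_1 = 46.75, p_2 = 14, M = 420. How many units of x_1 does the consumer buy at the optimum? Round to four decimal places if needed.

x_1* = 6.4204

Leontief preferences: the optimum is at the kink where x_1/3 = x_2/4, i.e. x_2 = (4/3)·x_1.
Budget: p_1·x_1 + p_2·(4/3)·x_1 = M, so (3·p_1 + 4·p_2)·x_1 = 3·M.
Demand: x_1*(p_1,p_2,M) = 3·M/(3·p_1 + 4·p_2), x_2* = 4·M/(3·p_1 + 4·p_2).
Here 3·46.75 + 4·14 = 196.25, giving x_1* = 6.4204.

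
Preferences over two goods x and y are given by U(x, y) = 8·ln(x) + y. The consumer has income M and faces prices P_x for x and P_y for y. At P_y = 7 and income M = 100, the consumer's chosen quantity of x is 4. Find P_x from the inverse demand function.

P_x = 14

MU_x = 8/x, MU_y = 1. Tangency: 8/x = P_x/P_y.
So x*(P_x,P_y) = 8·P_y/P_x, independent of income; and y* = (M − 8·P_y)/P_y.
Set x* = 4 in the demand function and solve for P_x: P_x = 14.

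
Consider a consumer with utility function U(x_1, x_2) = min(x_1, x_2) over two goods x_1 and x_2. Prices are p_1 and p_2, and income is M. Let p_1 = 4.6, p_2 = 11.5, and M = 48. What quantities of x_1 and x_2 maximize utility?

With perfect complements, no substitution: consume in ratio x_1:x_2 = 1:1.
Budget: p_1·x_1 + p_2·x_1 = M, so (p_1 + p_2)·x_1 = M.
Demand: x_1*(p_1,p_2,M) = M/(p_1 + p_2), x_2* = M/(p_1 + p_2).
Here 4.6 + 11.5 = 16.1, giving x_1* = 2.9814 and x_2* = 2.9814.

x_1* = 2.9814, x_2* = 2.9814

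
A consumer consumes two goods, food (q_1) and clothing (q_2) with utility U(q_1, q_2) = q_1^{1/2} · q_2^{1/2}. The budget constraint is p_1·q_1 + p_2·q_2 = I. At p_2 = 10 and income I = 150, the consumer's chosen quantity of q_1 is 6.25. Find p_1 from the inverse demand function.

p_1 = 12

MU_q_1/MU_q_2 = (0.5·q_2)/(0.5·q_1); tangency sets this equal to p_1/p_2.
So 0.5·p_2·q_2 = 0.5·p_1·q_1; combined with the budget, a share 0.5 of income goes to q_1.
Demand: q_1*(p_1,p_2,I) = 0.5·I/p_1 and q_2* = 0.5·I/p_2.
Set q_1* = 6.25 in the demand function and solve for p_1: p_1 = 12.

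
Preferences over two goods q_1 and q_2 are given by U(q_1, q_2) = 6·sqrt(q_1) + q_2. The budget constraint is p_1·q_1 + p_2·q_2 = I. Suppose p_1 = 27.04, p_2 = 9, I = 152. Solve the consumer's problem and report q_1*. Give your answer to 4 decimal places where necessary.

q_1* = 0.997

MU_q_1 = 3/√q_1, MU_q_2 = 1. Tangency: 3/√q_1 = p_1/p_2.
Thus q_1* = (3·p_2/p_1)² — independent of I — with the rest of income spent on q_2.
Plugging in: q_1* = (3·9/27.04)² = 0.997.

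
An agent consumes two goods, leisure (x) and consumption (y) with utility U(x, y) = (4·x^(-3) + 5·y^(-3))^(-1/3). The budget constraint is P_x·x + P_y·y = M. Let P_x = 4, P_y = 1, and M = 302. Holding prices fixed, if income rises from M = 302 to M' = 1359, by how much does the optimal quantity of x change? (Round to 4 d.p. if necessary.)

MU_x ∝ 4·x^(-4), MU_y ∝ 5·y^(-4), so MRS = (4/5)·(y/x)^(4) = P_x/P_y.
Hence y/x = ((5/4)·P_x/P_y)^(1/(4)), i.e. raised to the 0.25 power.
Substitute y = (y/x)·x into the budget: x* = M/(P_x + P_y·(y/x)).
Numerically y/x = 1.495349, so x* = 302/(4 + 1·1.495349) = 54.9556.
At M' = 1359: x* = 247.3. Change: 247.3 − 54.9556 = 192.3445.

Δx* = 192.3445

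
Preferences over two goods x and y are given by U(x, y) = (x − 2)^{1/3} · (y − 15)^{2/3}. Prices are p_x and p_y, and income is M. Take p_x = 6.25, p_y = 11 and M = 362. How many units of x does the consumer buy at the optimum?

Let x' = x−2, y' = y−15. MRS = (1/2)·y'/x' = p_x/p_y.
After buying the subsistence bundle (2, 15), a share 1/3 of the remaining income goes to x: x* = 2 + 1/3·(M − 2p_x − 15p_y)/p_x.
Discretionary income = 362 − 2·6.25 − 15·11 = 184.5; x* = 2 + 1/3·184.5/6.25 = 11.84.

x* = 11.84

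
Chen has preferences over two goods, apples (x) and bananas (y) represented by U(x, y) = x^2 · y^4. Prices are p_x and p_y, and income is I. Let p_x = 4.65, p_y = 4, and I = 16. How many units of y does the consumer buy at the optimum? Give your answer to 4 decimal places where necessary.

y* = 2.6667

MU_x/MU_y = (2·y)/(4·x); tangency sets this equal to p_x/p_y.
Rearranging, p_y·y = 2·p_x·x. Substituting into the budget gives p_x·x·(1 + 2) = I.
Demand: x*(p_x,p_y,I) = 1/3·I/p_x and y* = 2/3·I/p_y.
At p_x=4.65, p_y=4, I=16: y* = 2/3·16/4 = 2.6667.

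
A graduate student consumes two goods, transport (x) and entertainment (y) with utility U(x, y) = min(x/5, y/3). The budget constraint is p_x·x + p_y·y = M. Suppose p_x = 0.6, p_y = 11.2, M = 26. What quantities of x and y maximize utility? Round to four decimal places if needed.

Leontief preferences: the optimum is at the kink where x/5 = y/3, i.e. y = (3/5)·x.
Budget: p_x·x + p_y·(3/5)·x = M, so (5·p_x + 3·p_y)·x = 5·M.
Demand: x*(p_x,p_y,M) = 5·M/(5·p_x + 3·p_y), y* = 3·M/(5·p_x + 3·p_y).
Here 5·0.6 + 3·11.2 = 36.6, giving x* = 3.5519 and y* = 2.1311.

x* = 3.5519, y* = 2.1311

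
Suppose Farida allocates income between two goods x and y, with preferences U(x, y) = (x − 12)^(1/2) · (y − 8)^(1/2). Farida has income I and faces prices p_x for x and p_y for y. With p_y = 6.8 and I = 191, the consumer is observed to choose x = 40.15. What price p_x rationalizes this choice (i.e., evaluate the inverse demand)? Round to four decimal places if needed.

MRS = (y−8)/(x−12). Tangency with p_x/p_y gives y−8 = (p_x/p_y)·(x−12).
Substituting into the budget: x* = 12 + 0.5·(I − 12·p_x − 8·p_y)/p_x, and y* = 8 + 0.5·(…)/p_y.
Set x* = 40.15 in the demand function and solve for p_x: p_x = 2.

p_x = 2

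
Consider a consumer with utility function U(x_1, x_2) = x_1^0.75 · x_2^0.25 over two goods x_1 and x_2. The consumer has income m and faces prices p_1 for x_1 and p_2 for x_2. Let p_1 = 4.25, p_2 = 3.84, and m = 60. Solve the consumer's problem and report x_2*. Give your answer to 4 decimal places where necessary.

x_2* = 3.9062

Tangency: MRS = 3·x_2/x_1 = p_1/p_2.
Rearranging, p_2·x_2 = (1/3)·p_1·x_1. Substituting into the budget gives p_1·x_1·(1 + (1/3)) = m.
Demand: x_1*(p_1,p_2,m) = 0.75·m/p_1 and x_2* = 0.25·m/p_2.
At p_1=4.25, p_2=3.84, m=60: x_2* = 0.25·60/3.84 = 3.9062.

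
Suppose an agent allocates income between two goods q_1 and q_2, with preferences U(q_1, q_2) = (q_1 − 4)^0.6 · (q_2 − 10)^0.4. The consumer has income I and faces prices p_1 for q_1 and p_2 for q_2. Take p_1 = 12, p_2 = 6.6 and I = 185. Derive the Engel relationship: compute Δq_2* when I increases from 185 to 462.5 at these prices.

This is Cobb-Douglas in (q_1−4, q_2−10): tangency gives 0.6·p_2·(q_2−10) = 0.4·p_1·(q_1−4).
After buying the subsistence bundle (4, 10), a share 0.6 of the remaining income goes to q_1: q_1* = 4 + 0.6·(I − 4p_1 − 10p_2)/p_1.
Discretionary income = 185 − 4·12 − 10·6.6 = 71; q_2* = 10 + 0.4·71/6.6 = 14.303.
At I' = 462.5: q_2* = 31.1212. Change: 31.1212 − 14.303 = 16.8182.

Δq_2* = 16.8182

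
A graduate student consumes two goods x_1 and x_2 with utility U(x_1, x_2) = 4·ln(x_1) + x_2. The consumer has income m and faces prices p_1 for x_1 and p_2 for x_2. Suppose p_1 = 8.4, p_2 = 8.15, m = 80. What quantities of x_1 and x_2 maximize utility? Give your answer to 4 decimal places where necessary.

MU_x_1 = 4/x_1, MU_x_2 = 1. Tangency: 4/x_1 = p_1/p_2.
So x_1*(p_1,p_2) = 4·p_2/p_1, independent of income; and x_2* = (m − 4·p_2)/p_2.
At the given prices: x_1* = 4·8.15/8.4 = 3.881, and x_2* = 5.816.

x_1* = 3.881, x_2* = 5.816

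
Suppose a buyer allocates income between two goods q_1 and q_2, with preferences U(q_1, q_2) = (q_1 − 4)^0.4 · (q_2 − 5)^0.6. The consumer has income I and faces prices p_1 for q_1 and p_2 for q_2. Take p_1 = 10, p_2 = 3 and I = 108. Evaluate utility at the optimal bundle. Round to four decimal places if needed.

This is Cobb-Douglas in (q_1−4, q_2−5): tangency gives 0.4·p_2·(q_2−5) = 0.6·p_1·(q_1−4).
After buying the subsistence bundle (4, 5), a share 0.4 of the remaining income goes to q_1: q_1* = 4 + 0.4·(I − 4p_1 − 5p_2)/p_1.
Discretionary income = 108 − 4·10 − 5·3 = 53; q_1* = 4 + 0.4·53/10 = 6.12; q_2* = 5 + 0.6·53/3 = 15.6.
Utility at the optimum: U(6.12, 15.6) = 5.5682.

V = 5.5682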